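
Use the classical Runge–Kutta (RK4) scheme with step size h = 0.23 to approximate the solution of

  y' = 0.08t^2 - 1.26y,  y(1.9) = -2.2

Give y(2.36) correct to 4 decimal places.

-1.1025

RK4: k1 = f(t_n, y_n); k2 = f(t_n + h/2, y_n + (h/2)·k1); k3 = f(t_n + h/2, y_n + (h/2)·k2); k4 = f(t_n + h, y_n + h·k3); y_{n+1} = y_n + (h/6)·(k1 + 2k2 + 2k3 + k4).
t=1.900000, y=-2.200000:
  k1 = f(1.900000, -2.200000) = 3.060800
  k2 = f(2.015000, -1.848008) = 2.653308
  k3 = f(2.015000, -1.894870) = 2.712354
  k4 = f(2.130000, -1.576159) = 2.348912
  y ← -2.200000 + (0.23/6)·(k1 + 2k2 + 2k3 + k4) = -1.581260
t=2.130000, y=-1.581260:
  k1 = f(2.130000, -1.581260) = 2.355340
  k2 = f(2.245000, -1.310396) = 2.054301
  k3 = f(2.245000, -1.345016) = 2.097922
  k4 = f(2.360000, -1.098738) = 1.829978
  y ← -1.581260 + (0.23/6)·(k1 + 2k2 + 2k3 + k4) = -1.102486
y(2.36) ≈ -1.1025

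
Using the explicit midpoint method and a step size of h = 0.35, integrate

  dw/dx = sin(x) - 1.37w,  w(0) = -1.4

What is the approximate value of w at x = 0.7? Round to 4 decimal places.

Midpoint: k1 = f(x_n, w_n); k2 = f(x_n + h/2, w_n + (h/2)·k1); w_{n+1} = w_n + h·k2.
x=0.000000, w=-1.400000:
  k1 = f(0.000000, -1.400000) = 1.918000
  k2 = f(0.175000, -1.064350) = 1.632268
  w ← -1.400000 + 0.35·1.632268 = -0.828706
x=0.350000, w=-0.828706:
  k1 = f(0.350000, -0.828706) = 1.478225
  k2 = f(0.525000, -0.570017) = 1.282136
  w ← -0.828706 + 0.35·1.282136 = -0.379959
w(0.7) ≈ -0.3800

-0.3800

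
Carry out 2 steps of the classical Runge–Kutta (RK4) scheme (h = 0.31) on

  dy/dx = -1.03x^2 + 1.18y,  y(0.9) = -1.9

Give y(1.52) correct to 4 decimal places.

-5.2718

RK4: k1 = f(x_n, y_n); k2 = f(x_n + h/2, y_n + (h/2)·k1); k3 = f(x_n + h/2, y_n + (h/2)·k2); k4 = f(x_n + h, y_n + h·k3); y_{n+1} = y_n + (h/6)·(k1 + 2k2 + 2k3 + k4).
x=0.900000, y=-1.900000:
  k1 = f(0.900000, -1.900000) = -3.076300
  k2 = f(1.055000, -2.376826) = -3.951071
  k3 = f(1.055000, -2.512416) = -4.111067
  k4 = f(1.210000, -3.174431) = -5.253851
  y ← -1.900000 + (0.31/6)·(k1 + 2k2 + 2k3 + k4) = -3.163479
x=1.210000, y=-3.163479:
  k1 = f(1.210000, -3.163479) = -5.240928
  k2 = f(1.365000, -3.975823) = -6.610592
  k3 = f(1.365000, -4.188121) = -6.861104
  k4 = f(1.520000, -5.290421) = -8.622409
  y ← -3.163479 + (0.31/6)·(k1 + 2k2 + 2k3 + k4) = -5.271826
y(1.52) ≈ -5.2718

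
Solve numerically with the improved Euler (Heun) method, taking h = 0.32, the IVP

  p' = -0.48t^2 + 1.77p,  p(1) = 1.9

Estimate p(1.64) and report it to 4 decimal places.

4.8105

Heun: k1 = f(t_n, p_n); k2 = f(t_n + h, p_n + h·k1); p_{n+1} = p_n + (h/2)·(k1 + k2).
t=1.000000, p=1.900000:
  k1 = f(1.000000, 1.900000) = 2.883000
  k2 = f(1.320000, 2.822560) = 4.159579
  p ← 1.900000 + (0.32/2)·(2.883000 + 4.159579) = 3.026813
t=1.320000, p=3.026813:
  k1 = f(1.320000, 3.026813) = 4.521106
  k2 = f(1.640000, 4.473567) = 6.627205
  p ← 3.026813 + (0.32/2)·(4.521106 + 6.627205) = 4.810543
p(1.64) ≈ 4.8105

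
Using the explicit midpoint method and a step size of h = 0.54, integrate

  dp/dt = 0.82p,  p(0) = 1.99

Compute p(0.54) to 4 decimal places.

3.0663

Midpoint: k1 = f(t_n, p_n); k2 = f(t_n + h/2, p_n + (h/2)·k1); p_{n+1} = p_n + h·k2.
t=0.000000, p=1.990000:
  k1 = f(0.000000, 1.990000) = 1.631800
  k2 = f(0.270000, 2.430586) = 1.993081
  p ← 1.990000 + 0.54·1.993081 = 3.066263
p(0.54) ≈ 3.0663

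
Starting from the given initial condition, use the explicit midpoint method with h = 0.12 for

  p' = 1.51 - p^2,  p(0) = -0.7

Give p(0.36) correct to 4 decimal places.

-0.2485

Midpoint: k1 = f(t_n, p_n); k2 = f(t_n + h/2, p_n + (h/2)·k1); p_{n+1} = p_n + h·k2.
t=0.000000, p=-0.700000:
  k1 = f(0.000000, -0.700000) = 1.020000
  k2 = f(0.060000, -0.638800) = 1.101935
  p ← -0.700000 + 0.12·1.101935 = -0.567768
t=0.120000, p=-0.567768:
  k1 = f(0.120000, -0.567768) = 1.187640
  k2 = f(0.180000, -0.496509) = 1.263478
  p ← -0.567768 + 0.12·1.263478 = -0.416150
t=0.240000, p=-0.416150:
  k1 = f(0.240000, -0.416150) = 1.336819
  k2 = f(0.300000, -0.335941) = 1.397143
  p ← -0.416150 + 0.12·1.397143 = -0.248493
p(0.36) ≈ -0.2485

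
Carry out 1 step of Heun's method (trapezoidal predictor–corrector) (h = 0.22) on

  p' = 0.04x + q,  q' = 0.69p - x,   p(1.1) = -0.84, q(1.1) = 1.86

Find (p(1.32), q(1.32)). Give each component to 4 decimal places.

Heun on (p,q): k1 = f(x_n, state_n); k2 = f(x_n + h, state_n + h·k1); state_{n+1} = state_n + (h/2)·(k1 + k2).
1.100000: (-0.840000, 1.860000)
  k1 = (1.904000, -1.679600)
  predictor → (-0.421120, 1.490488)
  k2 = (1.543288, -1.610573)
  → (-0.460798, 1.498081)
(p(1.32), q(1.32)) ≈ (-0.4608, 1.4981)

-0.4608, 1.4981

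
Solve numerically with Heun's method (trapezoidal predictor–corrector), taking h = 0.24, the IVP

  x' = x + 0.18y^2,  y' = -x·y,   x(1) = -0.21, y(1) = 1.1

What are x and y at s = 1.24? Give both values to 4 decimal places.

Heun on (x,y): k1 = f(s_n, state_n); k2 = f(s_n + h, state_n + h·k1); state_{n+1} = state_n + (h/2)·(k1 + k2).
1.000000: (-0.210000, 1.100000)
  k1 = (0.007800, 0.231000)
  predictor → (-0.208128, 1.155440)
  k2 = (0.032179, 0.240479)
  → (-0.205202, 1.156578)
(x(1.24), y(1.24)) ≈ (-0.2052, 1.1566)

-0.2052, 1.1566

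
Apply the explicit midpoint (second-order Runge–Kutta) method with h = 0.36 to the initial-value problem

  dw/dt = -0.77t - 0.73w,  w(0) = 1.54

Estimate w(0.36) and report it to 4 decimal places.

Midpoint: k1 = f(t_n, w_n); k2 = f(t_n + h/2, w_n + (h/2)·k1); w_{n+1} = w_n + h·k2.
t=0.000000, w=1.540000:
  k1 = f(0.000000, 1.540000) = -1.124200
  k2 = f(0.180000, 1.337644) = -1.115080
  w ← 1.540000 + 0.36·(-1.115080) = 1.138571
w(0.36) ≈ 1.1386

1.1386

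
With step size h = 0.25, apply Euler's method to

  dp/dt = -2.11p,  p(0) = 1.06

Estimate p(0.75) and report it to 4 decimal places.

0.1118

Euler: p_{n+1} = p_n + h·f(t_n, p_n).
t=0.000000, p=1.060000: f=-2.236600 → p ← 1.060000 + 0.25·(-2.236600) = 0.500850
t=0.250000, p=0.500850: f=-1.056793 → p ← 0.500850 + 0.25·(-1.056793) = 0.236652
t=0.500000, p=0.236652: f=-0.499335 → p ← 0.236652 + 0.25·(-0.499335) = 0.111818
p(0.75) ≈ 0.1118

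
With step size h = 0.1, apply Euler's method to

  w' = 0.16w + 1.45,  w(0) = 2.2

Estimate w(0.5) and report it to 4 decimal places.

Euler: w_{n+1} = w_n + h·f(t_n, w_n).
t=0.000000, w=2.200000: f=1.802000 → w ← 2.200000 + 0.1·1.802000 = 2.380200
t=0.100000, w=2.380200: f=1.830832 → w ← 2.380200 + 0.1·1.830832 = 2.563283
t=0.200000, w=2.563283: f=1.860125 → w ← 2.563283 + 0.1·1.860125 = 2.749296
t=0.300000, w=2.749296: f=1.889887 → w ← 2.749296 + 0.1·1.889887 = 2.938284
t=0.400000, w=2.938284: f=1.920126 → w ← 2.938284 + 0.1·1.920126 = 3.130297
w(0.5) ≈ 3.1303

3.1303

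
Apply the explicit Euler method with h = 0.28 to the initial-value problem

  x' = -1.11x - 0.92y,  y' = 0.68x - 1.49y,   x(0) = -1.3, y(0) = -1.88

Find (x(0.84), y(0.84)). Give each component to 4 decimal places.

Euler on (x,y): x_{n+1} = x_n + h·x', y_{n+1} = y_n + h·y'.
0.000000: (-1.300000, -1.880000); f=(3.172600, 1.917200) → (-0.411672, -1.343184)
0.280000: (-0.411672, -1.343184); f=(1.692685, 1.721407) → (0.062280, -0.861190)
0.560000: (0.062280, -0.861190); f=(0.723164, 1.325523) → (0.264766, -0.490043)
(x(0.84), y(0.84)) ≈ (0.2648, -0.4900)

0.2648, -0.4900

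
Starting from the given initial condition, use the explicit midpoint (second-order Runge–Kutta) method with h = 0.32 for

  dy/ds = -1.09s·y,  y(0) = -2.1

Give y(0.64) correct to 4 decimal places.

-1.6694

Midpoint: k1 = f(s_n, y_n); k2 = f(s_n + h/2, y_n + (h/2)·k1); y_{n+1} = y_n + h·k2.
s=0.000000, y=-2.100000:
  k1 = f(0.000000, -2.100000) = 0.000000
  k2 = f(0.160000, -2.100000) = 0.366240
  y ← -2.100000 + 0.32·0.366240 = -1.982803
s=0.320000, y=-1.982803:
  k1 = f(0.320000, -1.982803) = 0.691602
  k2 = f(0.480000, -1.872147) = 0.979507
  y ← -1.982803 + 0.32·0.979507 = -1.669361
y(0.64) ≈ -1.6694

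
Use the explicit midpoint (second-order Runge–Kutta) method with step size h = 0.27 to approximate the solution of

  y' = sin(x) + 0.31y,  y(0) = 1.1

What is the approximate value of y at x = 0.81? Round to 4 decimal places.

1.7500

Midpoint: k1 = f(x_n, y_n); k2 = f(x_n + h/2, y_n + (h/2)·k1); y_{n+1} = y_n + h·k2.
x=0.000000, y=1.100000:
  k1 = f(0.000000, 1.100000) = 0.341000
  k2 = f(0.135000, 1.146035) = 0.489861
  y ← 1.100000 + 0.27·0.489861 = 1.232263
x=0.270000, y=1.232263:
  k1 = f(0.270000, 1.232263) = 0.648733
  k2 = f(0.405000, 1.319841) = 0.803170
  y ← 1.232263 + 0.27·0.803170 = 1.449118
x=0.540000, y=1.449118:
  k1 = f(0.540000, 1.449118) = 0.963363
  k2 = f(0.675000, 1.579172) = 1.114441
  y ← 1.449118 + 0.27·1.114441 = 1.750017
y(0.81) ≈ 1.7500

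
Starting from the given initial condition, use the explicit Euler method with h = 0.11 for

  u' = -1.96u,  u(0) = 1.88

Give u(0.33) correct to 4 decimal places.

0.9073

Euler: u_{n+1} = u_n + h·f(x_n, u_n).
x=0.000000, u=1.880000: f=-3.684800 → u ← 1.880000 + 0.11·(-3.684800) = 1.474672
x=0.110000, u=1.474672: f=-2.890357 → u ← 1.474672 + 0.11·(-2.890357) = 1.156733
x=0.220000, u=1.156733: f=-2.267196 → u ← 1.156733 + 0.11·(-2.267196) = 0.907341
u(0.33) ≈ 0.9073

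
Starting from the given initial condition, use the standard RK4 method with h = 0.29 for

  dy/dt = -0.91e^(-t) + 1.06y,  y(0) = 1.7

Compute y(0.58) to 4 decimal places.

2.5741

RK4: k1 = f(t_n, y_n); k2 = f(t_n + h/2, y_n + (h/2)·k1); k3 = f(t_n + h/2, y_n + (h/2)·k2); k4 = f(t_n + h, y_n + h·k3); y_{n+1} = y_n + (h/6)·(k1 + 2k2 + 2k3 + k4).
t=0.000000, y=1.700000:
  k1 = f(0.000000, 1.700000) = 0.892000
  k2 = f(0.145000, 1.829340) = 1.151930
  k3 = f(0.145000, 1.867030) = 1.191881
  k4 = f(0.290000, 2.045646) = 1.487464
  y ← 1.700000 + (0.29/6)·(k1 + 2k2 + 2k3 + k4) = 2.041576
t=0.290000, y=2.041576:
  k1 = f(0.290000, 2.041576) = 1.483151
  k2 = f(0.435000, 2.256633) = 1.803020
  k3 = f(0.435000, 2.303014) = 1.852184
  k4 = f(0.580000, 2.578709) = 2.223924
  y ← 2.041576 + (0.29/6)·(k1 + 2k2 + 2k3 + k4) = 2.574088
y(0.58) ≈ 2.5741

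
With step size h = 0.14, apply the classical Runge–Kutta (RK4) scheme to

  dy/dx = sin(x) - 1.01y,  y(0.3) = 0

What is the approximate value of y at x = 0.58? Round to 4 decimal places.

RK4: k1 = f(x_n, y_n); k2 = f(x_n + h/2, y_n + (h/2)·k1); k3 = f(x_n + h/2, y_n + (h/2)·k2); k4 = f(x_n + h, y_n + h·k3); y_{n+1} = y_n + (h/6)·(k1 + 2k2 + 2k3 + k4).
x=0.300000, y=0.000000:
  k1 = f(0.300000, 0.000000) = 0.295520
  k2 = f(0.370000, 0.020686) = 0.340722
  k3 = f(0.370000, 0.023851) = 0.337526
  k4 = f(0.440000, 0.047254) = 0.378213
  y ← 0.000000 + (0.14/6)·(k1 + 2k2 + 2k3 + k4) = 0.047372
x=0.440000, y=0.047372:
  k1 = f(0.440000, 0.047372) = 0.378094
  k2 = f(0.510000, 0.073839) = 0.413600
  k3 = f(0.510000, 0.076324) = 0.411090
  k4 = f(0.580000, 0.104925) = 0.442050
  y ← 0.047372 + (0.14/6)·(k1 + 2k2 + 2k3 + k4) = 0.104994
y(0.58) ≈ 0.1050

0.1050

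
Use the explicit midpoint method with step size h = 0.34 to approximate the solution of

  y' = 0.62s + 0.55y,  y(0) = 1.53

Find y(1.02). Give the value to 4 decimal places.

3.0557

Midpoint: k1 = f(s_n, y_n); k2 = f(s_n + h/2, y_n + (h/2)·k1); y_{n+1} = y_n + h·k2.
s=0.000000, y=1.530000:
  k1 = f(0.000000, 1.530000) = 0.841500
  k2 = f(0.170000, 1.673055) = 1.025580
  y ← 1.530000 + 0.34·1.025580 = 1.878697
s=0.340000, y=1.878697:
  k1 = f(0.340000, 1.878697) = 1.244084
  k2 = f(0.510000, 2.090191) = 1.465805
  y ← 1.878697 + 0.34·1.465805 = 2.377071
s=0.680000, y=2.377071:
  k1 = f(0.680000, 2.377071) = 1.728989
  k2 = f(0.850000, 2.670999) = 1.996050
  y ← 2.377071 + 0.34·1.996050 = 3.055728
y(1.02) ≈ 3.0557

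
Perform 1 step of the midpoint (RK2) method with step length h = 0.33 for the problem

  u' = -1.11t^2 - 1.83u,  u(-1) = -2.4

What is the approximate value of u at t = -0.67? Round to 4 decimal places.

Midpoint: k1 = f(t_n, u_n); k2 = f(t_n + h/2, u_n + (h/2)·k1); u_{n+1} = u_n + h·k2.
t=-1.000000, u=-2.400000:
  k1 = f(-1.000000, -2.400000) = 3.282000
  k2 = f(-0.835000, -1.858470) = 2.627080
  u ← -2.400000 + 0.33·2.627080 = -1.533063
u(-0.67) ≈ -1.5331

-1.5331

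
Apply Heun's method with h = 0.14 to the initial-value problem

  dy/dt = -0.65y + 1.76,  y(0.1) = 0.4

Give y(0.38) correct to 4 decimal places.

0.7835

Heun: k1 = f(t_n, y_n); k2 = f(t_n + h, y_n + h·k1); y_{n+1} = y_n + (h/2)·(k1 + k2).
t=0.100000, y=0.400000:
  k1 = f(0.100000, 0.400000) = 1.500000
  k2 = f(0.240000, 0.610000) = 1.363500
  y ← 0.400000 + (0.14/2)·(1.500000 + 1.363500) = 0.600445
t=0.240000, y=0.600445:
  k1 = f(0.240000, 0.600445) = 1.369711
  k2 = f(0.380000, 0.792205) = 1.245067
  y ← 0.600445 + (0.14/2)·(1.369711 + 1.245067) = 0.783479
y(0.38) ≈ 0.7835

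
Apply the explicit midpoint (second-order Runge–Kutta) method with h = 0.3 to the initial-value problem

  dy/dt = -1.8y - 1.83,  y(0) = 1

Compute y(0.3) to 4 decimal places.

0.2050

Midpoint: k1 = f(t_n, y_n); k2 = f(t_n + h/2, y_n + (h/2)·k1); y_{n+1} = y_n + h·k2.
t=0.000000, y=1.000000:
  k1 = f(0.000000, 1.000000) = -3.630000
  k2 = f(0.150000, 0.455500) = -2.649900
  y ← 1.000000 + 0.3·(-2.649900) = 0.205030
y(0.3) ≈ 0.2050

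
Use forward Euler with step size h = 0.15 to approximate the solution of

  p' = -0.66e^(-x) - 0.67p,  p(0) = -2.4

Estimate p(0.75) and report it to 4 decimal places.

Euler: p_{n+1} = p_n + h·f(x_n, p_n).
x=0.000000, p=-2.400000: f=0.948000 → p ← -2.400000 + 0.15·0.948000 = -2.257800
x=0.150000, p=-2.257800: f=0.944659 → p ← -2.257800 + 0.15·0.944659 = -2.116101
x=0.300000, p=-2.116101: f=0.928848 → p ← -2.116101 + 0.15·0.928848 = -1.976774
x=0.450000, p=-1.976774: f=0.903604 → p ← -1.976774 + 0.15·0.903604 = -1.841233
x=0.600000, p=-1.841233: f=0.871411 → p ← -1.841233 + 0.15·0.871411 = -1.710522
p(0.75) ≈ -1.7105

-1.7105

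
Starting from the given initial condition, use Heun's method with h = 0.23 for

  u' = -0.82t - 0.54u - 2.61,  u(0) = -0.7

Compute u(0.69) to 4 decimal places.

Heun: k1 = f(t_n, u_n); k2 = f(t_n + h, u_n + h·k1); u_{n+1} = u_n + (h/2)·(k1 + k2).
t=0.000000, u=-0.700000:
  k1 = f(0.000000, -0.700000) = -2.232000
  k2 = f(0.230000, -1.213360) = -2.143386
  u ← -0.700000 + (0.23/2)·(-2.232000 + (-2.143386)) = -1.203169
t=0.230000, u=-1.203169:
  k1 = f(0.230000, -1.203169) = -2.148889
  k2 = f(0.460000, -1.697414) = -2.070597
  u ← -1.203169 + (0.23/2)·(-2.148889 + (-2.070597)) = -1.688410
t=0.460000, u=-1.688410:
  k1 = f(0.460000, -1.688410) = -2.075459
  k2 = f(0.690000, -2.165766) = -2.006287
  u ← -1.688410 + (0.23/2)·(-2.075459 + (-2.006287)) = -2.157811
u(0.69) ≈ -2.1578

-2.1578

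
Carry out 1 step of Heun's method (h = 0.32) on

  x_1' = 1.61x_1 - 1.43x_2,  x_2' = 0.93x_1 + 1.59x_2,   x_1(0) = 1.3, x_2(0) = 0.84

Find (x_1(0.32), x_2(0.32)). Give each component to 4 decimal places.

1.4726, 1.9039

Heun on (x_1,x_2): k1 = f(s_n, state_n); k2 = f(s_n + h, state_n + h·k1); state_{n+1} = state_n + (h/2)·(k1 + k2).
0.000000: (1.300000, 0.840000)
  k1 = (0.891800, 2.544600)
  predictor → (1.585376, 1.654272)
  k2 = (0.186846, 4.104692)
  → (1.472583, 1.903887)
(x_1(0.32), x_2(0.32)) ≈ (1.4726, 1.9039)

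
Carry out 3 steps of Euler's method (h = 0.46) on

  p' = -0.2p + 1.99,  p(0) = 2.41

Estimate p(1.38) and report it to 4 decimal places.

Euler: p_{n+1} = p_n + h·f(t_n, p_n).
t=0.000000, p=2.410000: f=1.508000 → p ← 2.410000 + 0.46·1.508000 = 3.103680
t=0.460000, p=3.103680: f=1.369264 → p ← 3.103680 + 0.46·1.369264 = 3.733541
t=0.920000, p=3.733541: f=1.243292 → p ← 3.733541 + 0.46·1.243292 = 4.305456
p(1.38) ≈ 4.3055

4.3055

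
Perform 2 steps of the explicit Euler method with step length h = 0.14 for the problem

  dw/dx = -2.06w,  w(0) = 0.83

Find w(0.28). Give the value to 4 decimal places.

0.4203

Euler: w_{n+1} = w_n + h·f(x_n, w_n).
x=0.000000, w=0.830000: f=-1.709800 → w ← 0.830000 + 0.14·(-1.709800) = 0.590628
x=0.140000, w=0.590628: f=-1.216694 → w ← 0.590628 + 0.14·(-1.216694) = 0.420291
w(0.28) ≈ 0.4203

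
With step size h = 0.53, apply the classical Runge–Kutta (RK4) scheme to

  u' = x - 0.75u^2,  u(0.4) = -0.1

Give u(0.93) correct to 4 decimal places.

RK4: k1 = f(x_n, u_n); k2 = f(x_n + h/2, u_n + (h/2)·k1); k3 = f(x_n + h/2, u_n + (h/2)·k2); k4 = f(x_n + h, u_n + h·k3); u_{n+1} = u_n + (h/6)·(k1 + 2k2 + 2k3 + k4).
x=0.400000, u=-0.100000:
  k1 = f(0.400000, -0.100000) = 0.392500
  k2 = f(0.665000, 0.004013) = 0.664988
  k3 = f(0.665000, 0.076222) = 0.660643
  k4 = f(0.930000, 0.250141) = 0.883072
  u ← -0.100000 + (0.53/6)·(k1 + 2k2 + 2k3 + k4) = 0.246870
u(0.93) ≈ 0.2469

0.2469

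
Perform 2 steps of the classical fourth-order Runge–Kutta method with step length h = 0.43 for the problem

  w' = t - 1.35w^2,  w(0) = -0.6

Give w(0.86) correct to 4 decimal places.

RK4: k1 = f(t_n, w_n); k2 = f(t_n + h/2, w_n + (h/2)·k1); k3 = f(t_n + h/2, w_n + (h/2)·k2); k4 = f(t_n + h, w_n + h·k3); w_{n+1} = w_n + (h/6)·(k1 + 2k2 + 2k3 + k4).
t=0.000000, w=-0.600000:
  k1 = f(0.000000, -0.600000) = -0.486000
  k2 = f(0.215000, -0.704490) = -0.455013
  k3 = f(0.215000, -0.697828) = -0.442401
  k4 = f(0.430000, -0.790232) = -0.413031
  w ← -0.600000 + (0.43/6)·(k1 + 2k2 + 2k3 + k4) = -0.793060
t=0.430000, w=-0.793060:
  k1 = f(0.430000, -0.793060) = -0.419074
  k2 = f(0.645000, -0.883161) = -0.407964
  k3 = f(0.645000, -0.880772) = -0.402275
  k4 = f(0.860000, -0.966038) = -0.399861
  w ← -0.793060 + (0.43/6)·(k1 + 2k2 + 2k3 + k4) = -0.967885
w(0.86) ≈ -0.9679

-0.9679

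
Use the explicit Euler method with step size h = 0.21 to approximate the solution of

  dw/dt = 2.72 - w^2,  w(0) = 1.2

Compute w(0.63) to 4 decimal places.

Euler: w_{n+1} = w_n + h·f(t_n, w_n).
t=0.000000, w=1.200000: f=1.280000 → w ← 1.200000 + 0.21·1.280000 = 1.468800
t=0.210000, w=1.468800: f=0.562627 → w ← 1.468800 + 0.21·0.562627 = 1.586952
t=0.420000, w=1.586952: f=0.201585 → w ← 1.586952 + 0.21·0.201585 = 1.629284
w(0.63) ≈ 1.6293

1.6293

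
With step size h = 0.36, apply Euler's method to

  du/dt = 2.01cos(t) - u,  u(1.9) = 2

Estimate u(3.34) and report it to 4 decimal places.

Euler: u_{n+1} = u_n + h·f(t_n, u_n).
t=1.900000, u=2.000000: f=-2.649812 → u ← 2.000000 + 0.36·(-2.649812) = 1.046068
t=2.260000, u=1.046068: f=-2.324273 → u ← 1.046068 + 0.36·(-2.324273) = 0.209330
t=2.620000, u=0.209330: f=-1.952053 → u ← 0.209330 + 0.36·(-1.952053) = -0.493410
t=2.980000, u=-0.493410: f=-1.490405 → u ← -0.493410 + 0.36·(-1.490405) = -1.029955
u(3.34) ≈ -1.0300

-1.0300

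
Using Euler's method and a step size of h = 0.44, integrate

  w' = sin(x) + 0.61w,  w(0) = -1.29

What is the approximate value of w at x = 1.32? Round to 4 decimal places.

-2.0556

Euler: w_{n+1} = w_n + h·f(x_n, w_n).
x=0.000000, w=-1.290000: f=-0.786900 → w ← -1.290000 + 0.44·(-0.786900) = -1.636236
x=0.440000, w=-1.636236: f=-0.572164 → w ← -1.636236 + 0.44·(-0.572164) = -1.887988
x=0.880000, w=-1.887988: f=-0.380934 → w ← -1.887988 + 0.44·(-0.380934) = -2.055599
w(1.32) ≈ -2.0556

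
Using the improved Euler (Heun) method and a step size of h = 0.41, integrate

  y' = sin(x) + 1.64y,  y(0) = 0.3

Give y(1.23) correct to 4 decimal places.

3.3351

Heun: k1 = f(x_n, y_n); k2 = f(x_n + h, y_n + h·k1); y_{n+1} = y_n + (h/2)·(k1 + k2).
x=0.000000, y=0.300000:
  k1 = f(0.000000, 0.300000) = 0.492000
  k2 = f(0.410000, 0.501720) = 1.221430
  y ← 0.300000 + (0.41/2)·(0.492000 + 1.221430) = 0.651253
x=0.410000, y=0.651253:
  k1 = f(0.410000, 0.651253) = 1.466665
  k2 = f(0.820000, 1.252586) = 2.785386
  y ← 0.651253 + (0.41/2)·(1.466665 + 2.785386) = 1.522924
x=0.820000, y=1.522924:
  k1 = f(0.820000, 1.522924) = 3.228741
  k2 = f(1.230000, 2.846707) = 5.611089
  y ← 1.522924 + (0.41/2)·(3.228741 + 5.611089) = 3.335089
y(1.23) ≈ 3.3351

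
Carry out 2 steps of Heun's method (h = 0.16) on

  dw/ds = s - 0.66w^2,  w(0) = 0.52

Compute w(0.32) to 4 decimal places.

Heun: k1 = f(s_n, w_n); k2 = f(s_n + h, w_n + h·k1); w_{n+1} = w_n + (h/2)·(k1 + k2).
s=0.000000, w=0.520000:
  k1 = f(0.000000, 0.520000) = -0.178464
  k2 = f(0.160000, 0.491446) = 0.000598
  w ← 0.520000 + (0.16/2)·(-0.178464 + 0.000598) = 0.505771
s=0.160000, w=0.505771:
  k1 = f(0.160000, 0.505771) = -0.008831
  k2 = f(0.320000, 0.504358) = 0.152111
  w ← 0.505771 + (0.16/2)·(-0.008831 + 0.152111) = 0.517233
w(0.32) ≈ 0.5172

0.5172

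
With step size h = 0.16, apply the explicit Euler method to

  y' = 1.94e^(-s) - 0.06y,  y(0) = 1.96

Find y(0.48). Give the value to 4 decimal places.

Euler: y_{n+1} = y_n + h·f(s_n, y_n).
s=0.000000, y=1.960000: f=1.822400 → y ← 1.960000 + 0.16·1.822400 = 2.251584
s=0.160000, y=2.251584: f=1.518064 → y ← 2.251584 + 0.16·1.518064 = 2.494474
s=0.320000, y=2.494474: f=1.259061 → y ← 2.494474 + 0.16·1.259061 = 2.695924
y(0.48) ≈ 2.6959

2.6959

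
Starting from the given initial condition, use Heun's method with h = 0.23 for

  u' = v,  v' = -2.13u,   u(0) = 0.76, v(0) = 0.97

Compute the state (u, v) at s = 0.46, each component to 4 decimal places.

1.0122, 0.0518

Heun on (u,v): k1 = f(s_n, state_n); k2 = f(s_n + h, state_n + h·k1); state_{n+1} = state_n + (h/2)·(k1 + k2).
0.000000: (0.760000, 0.970000)
  k1 = (0.970000, -1.618800)
  predictor → (0.983100, 0.597676)
  k2 = (0.597676, -2.094003)
  → (0.940283, 0.543028)
0.230000: (0.940283, 0.543028)
  k1 = (0.543028, -2.002802)
  predictor → (1.065179, 0.082383)
  k2 = (0.082383, -2.268831)
  → (1.012205, 0.051790)
(u(0.46), v(0.46)) ≈ (1.0122, 0.0518)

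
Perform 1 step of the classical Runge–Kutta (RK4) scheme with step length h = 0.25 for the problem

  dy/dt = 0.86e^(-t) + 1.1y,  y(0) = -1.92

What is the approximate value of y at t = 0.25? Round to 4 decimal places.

RK4: k1 = f(t_n, y_n); k2 = f(t_n + h/2, y_n + (h/2)·k1); k3 = f(t_n + h/2, y_n + (h/2)·k2); k4 = f(t_n + h, y_n + h·k3); y_{n+1} = y_n + (h/6)·(k1 + 2k2 + 2k3 + k4).
t=0.000000, y=-1.920000:
  k1 = f(0.000000, -1.920000) = -1.252000
  k2 = f(0.125000, -2.076500) = -1.525203
  k3 = f(0.125000, -2.110650) = -1.562768
  k4 = f(0.250000, -2.310692) = -1.871993
  y ← -1.920000 + (0.25/6)·(k1 + 2k2 + 2k3 + k4) = -2.307497
y(0.25) ≈ -2.3075

-2.3075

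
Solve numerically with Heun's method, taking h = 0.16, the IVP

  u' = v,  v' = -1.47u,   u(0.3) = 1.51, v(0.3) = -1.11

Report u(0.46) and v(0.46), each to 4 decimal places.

1.3040, -1.4443

Heun on (u,v): k1 = f(t_n, state_n); k2 = f(t_n + h, state_n + h·k1); state_{n+1} = state_n + (h/2)·(k1 + k2).
0.300000: (1.510000, -1.110000)
  k1 = (-1.110000, -2.219700)
  predictor → (1.332400, -1.465152)
  k2 = (-1.465152, -1.958628)
  → (1.303988, -1.444266)
(u(0.46), v(0.46)) ≈ (1.3040, -1.4443)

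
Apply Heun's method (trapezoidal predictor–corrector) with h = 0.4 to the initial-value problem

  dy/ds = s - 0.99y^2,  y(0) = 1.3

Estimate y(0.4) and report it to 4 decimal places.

0.9666

Heun: k1 = f(s_n, y_n); k2 = f(s_n + h, y_n + h·k1); y_{n+1} = y_n + (h/2)·(k1 + k2).
s=0.000000, y=1.300000:
  k1 = f(0.000000, 1.300000) = -1.673100
  k2 = f(0.400000, 0.630760) = 0.006120
  y ← 1.300000 + (0.4/2)·(-1.673100 + 0.006120) = 0.966604
y(0.4) ≈ 0.9666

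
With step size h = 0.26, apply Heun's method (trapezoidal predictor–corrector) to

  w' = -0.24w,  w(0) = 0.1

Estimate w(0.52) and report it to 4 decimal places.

Heun: k1 = f(t_n, w_n); k2 = f(t_n + h, w_n + h·k1); w_{n+1} = w_n + (h/2)·(k1 + k2).
t=0.000000, w=0.100000:
  k1 = f(0.000000, 0.100000) = -0.024000
  k2 = f(0.260000, 0.093760) = -0.022502
  w ← 0.100000 + (0.26/2)·(-0.024000 + (-0.022502)) = 0.093955
t=0.260000, w=0.093955:
  k1 = f(0.260000, 0.093955) = -0.022549
  k2 = f(0.520000, 0.088092) = -0.021142
  w ← 0.093955 + (0.26/2)·(-0.022549 + (-0.021142)) = 0.088275
w(0.52) ≈ 0.0883

0.0883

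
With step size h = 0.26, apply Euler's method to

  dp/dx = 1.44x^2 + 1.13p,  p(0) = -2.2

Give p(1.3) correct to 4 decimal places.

-7.0516

Euler: p_{n+1} = p_n + h·f(x_n, p_n).
x=0.000000, p=-2.200000: f=-2.486000 → p ← -2.200000 + 0.26·(-2.486000) = -2.846360
x=0.260000, p=-2.846360: f=-3.119043 → p ← -2.846360 + 0.26·(-3.119043) = -3.657311
x=0.520000, p=-3.657311: f=-3.743386 → p ← -3.657311 + 0.26·(-3.743386) = -4.630591
x=0.780000, p=-4.630591: f=-4.356472 → p ← -4.630591 + 0.26·(-4.356472) = -5.763274
x=1.040000, p=-5.763274: f=-4.954996 → p ← -5.763274 + 0.26·(-4.954996) = -7.051573
p(1.3) ≈ -7.0516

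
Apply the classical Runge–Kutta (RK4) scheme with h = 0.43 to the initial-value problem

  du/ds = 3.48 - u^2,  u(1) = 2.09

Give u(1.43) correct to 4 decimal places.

RK4: k1 = f(s_n, u_n); k2 = f(s_n + h/2, u_n + (h/2)·k1); k3 = f(s_n + h/2, u_n + (h/2)·k2); k4 = f(s_n + h, u_n + h·k3); u_{n+1} = u_n + (h/6)·(k1 + 2k2 + 2k3 + k4).
s=1.000000, u=2.090000:
  k1 = f(1.000000, 2.090000) = -0.888100
  k2 = f(1.215000, 1.899058) = -0.126423
  k3 = f(1.215000, 2.062819) = -0.775222
  k4 = f(1.430000, 1.756654) = 0.394165
  u ← 2.090000 + (0.43/6)·(k1 + 2k2 + 2k3 + k4) = 1.925365
u(1.43) ≈ 1.9254

1.9254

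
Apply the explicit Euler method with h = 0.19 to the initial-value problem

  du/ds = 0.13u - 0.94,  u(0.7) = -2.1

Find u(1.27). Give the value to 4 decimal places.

-2.8086

Euler: u_{n+1} = u_n + h·f(s_n, u_n).
s=0.700000, u=-2.100000: f=-1.213000 → u ← -2.100000 + 0.19·(-1.213000) = -2.330470
s=0.890000, u=-2.330470: f=-1.242961 → u ← -2.330470 + 0.19·(-1.242961) = -2.566633
s=1.080000, u=-2.566633: f=-1.273662 → u ← -2.566633 + 0.19·(-1.273662) = -2.808628
u(1.27) ≈ -2.8086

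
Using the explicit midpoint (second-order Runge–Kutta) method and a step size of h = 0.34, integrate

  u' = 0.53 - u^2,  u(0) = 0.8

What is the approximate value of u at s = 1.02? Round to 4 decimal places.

Midpoint: k1 = f(s_n, u_n); k2 = f(s_n + h/2, u_n + (h/2)·k1); u_{n+1} = u_n + h·k2.
s=0.000000, u=0.800000:
  k1 = f(0.000000, 0.800000) = -0.110000
  k2 = f(0.170000, 0.781300) = -0.080430
  u ← 0.800000 + 0.34·(-0.080430) = 0.772654
s=0.340000, u=0.772654:
  k1 = f(0.340000, 0.772654) = -0.066994
  k2 = f(0.510000, 0.761265) = -0.049524
  u ← 0.772654 + 0.34·(-0.049524) = 0.755816
s=0.680000, u=0.755816:
  k1 = f(0.680000, 0.755816) = -0.041257
  k2 = f(0.850000, 0.748802) = -0.030704
  u ← 0.755816 + 0.34·(-0.030704) = 0.745376
u(1.02) ≈ 0.7454

0.7454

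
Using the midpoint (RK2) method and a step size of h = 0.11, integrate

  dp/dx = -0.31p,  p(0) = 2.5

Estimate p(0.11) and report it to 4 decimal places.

2.4162

Midpoint: k1 = f(x_n, p_n); k2 = f(x_n + h/2, p_n + (h/2)·k1); p_{n+1} = p_n + h·k2.
x=0.000000, p=2.500000:
  k1 = f(0.000000, 2.500000) = -0.775000
  k2 = f(0.055000, 2.457375) = -0.761786
  p ← 2.500000 + 0.11·(-0.761786) = 2.416204
p(0.11) ≈ 2.4162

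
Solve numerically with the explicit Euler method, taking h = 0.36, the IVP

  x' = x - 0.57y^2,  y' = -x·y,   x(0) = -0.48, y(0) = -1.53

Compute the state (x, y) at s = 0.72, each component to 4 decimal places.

-2.2018, -2.5264

Euler on (x,y): x_{n+1} = x_n + h·x', y_{n+1} = y_n + h·y'.
0.000000: (-0.480000, -1.530000); f=(-1.814313, -0.734400) → (-1.133153, -1.794384)
0.360000: (-1.133153, -1.794384); f=(-2.968447, -2.033311) → (-2.201793, -2.526376)
(x(0.72), y(0.72)) ≈ (-2.2018, -2.5264)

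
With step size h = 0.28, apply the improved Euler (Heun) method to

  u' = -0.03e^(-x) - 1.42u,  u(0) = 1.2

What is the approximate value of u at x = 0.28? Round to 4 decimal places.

Heun: k1 = f(x_n, u_n); k2 = f(x_n + h, u_n + h·k1); u_{n+1} = u_n + (h/2)·(k1 + k2).
x=0.000000, u=1.200000:
  k1 = f(0.000000, 1.200000) = -1.734000
  k2 = f(0.280000, 0.714480) = -1.037235
  u ← 1.200000 + (0.28/2)·(-1.734000 + (-1.037235)) = 0.812027
u(0.28) ≈ 0.8120

0.8120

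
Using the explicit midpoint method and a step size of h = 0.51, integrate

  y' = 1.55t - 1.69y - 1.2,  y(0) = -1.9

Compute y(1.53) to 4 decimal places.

Midpoint: k1 = f(t_n, y_n); k2 = f(t_n + h/2, y_n + (h/2)·k1); y_{n+1} = y_n + h·k2.
t=0.000000, y=-1.900000:
  k1 = f(0.000000, -1.900000) = 2.011000
  k2 = f(0.255000, -1.387195) = 1.539610
  y ← -1.900000 + 0.51·1.539610 = -1.114799
t=0.510000, y=-1.114799:
  k1 = f(0.510000, -1.114799) = 1.474511
  k2 = f(0.765000, -0.738799) = 1.234320
  y ← -1.114799 + 0.51·1.234320 = -0.485296
t=1.020000, y=-0.485296:
  k1 = f(1.020000, -0.485296) = 1.201150
  k2 = f(1.275000, -0.179003) = 1.078764
  y ← -0.485296 + 0.51·1.078764 = 0.064874
y(1.53) ≈ 0.0649

0.0649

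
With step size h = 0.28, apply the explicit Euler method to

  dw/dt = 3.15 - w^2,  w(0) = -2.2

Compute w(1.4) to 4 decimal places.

-125.4032

Euler: w_{n+1} = w_n + h·f(t_n, w_n).
t=0.000000, w=-2.200000: f=-1.690000 → w ← -2.200000 + 0.28·(-1.690000) = -2.673200
t=0.280000, w=-2.673200: f=-3.995998 → w ← -2.673200 + 0.28·(-3.995998) = -3.792080
t=0.560000, w=-3.792080: f=-11.229867 → w ← -3.792080 + 0.28·(-11.229867) = -6.936442
t=0.840000, w=-6.936442: f=-44.964231 → w ← -6.936442 + 0.28·(-44.964231) = -19.526427
t=1.120000, w=-19.526427: f=-378.131352 → w ← -19.526427 + 0.28·(-378.131352) = -125.403206
w(1.4) ≈ -125.4032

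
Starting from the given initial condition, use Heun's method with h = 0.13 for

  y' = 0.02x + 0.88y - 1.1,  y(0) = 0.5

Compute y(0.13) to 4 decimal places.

Heun: k1 = f(x_n, y_n); k2 = f(x_n + h, y_n + h·k1); y_{n+1} = y_n + (h/2)·(k1 + k2).
x=0.000000, y=0.500000:
  k1 = f(0.000000, 0.500000) = -0.660000
  k2 = f(0.130000, 0.414200) = -0.732904
  y ← 0.500000 + (0.13/2)·(-0.660000 + (-0.732904)) = 0.409461
y(0.13) ≈ 0.4095

0.4095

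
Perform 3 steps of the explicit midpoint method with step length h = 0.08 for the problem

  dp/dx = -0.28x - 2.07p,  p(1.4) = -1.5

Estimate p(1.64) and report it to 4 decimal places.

Midpoint: k1 = f(x_n, p_n); k2 = f(x_n + h/2, p_n + (h/2)·k1); p_{n+1} = p_n + h·k2.
x=1.400000, p=-1.500000:
  k1 = f(1.400000, -1.500000) = 2.713000
  k2 = f(1.440000, -1.391480) = 2.477164
  p ← -1.500000 + 0.08·2.477164 = -1.301827
x=1.480000, p=-1.301827:
  k1 = f(1.480000, -1.301827) = 2.280382
  k2 = f(1.520000, -1.210612) = 2.080366
  p ← -1.301827 + 0.08·2.080366 = -1.135398
x=1.560000, p=-1.135398:
  k1 = f(1.560000, -1.135398) = 1.913473
  k2 = f(1.600000, -1.058859) = 1.743838
  p ← -1.135398 + 0.08·1.743838 = -0.995891
p(1.64) ≈ -0.9959

-0.9959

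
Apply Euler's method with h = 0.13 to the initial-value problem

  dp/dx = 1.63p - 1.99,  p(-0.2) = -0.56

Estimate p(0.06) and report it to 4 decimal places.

-1.3947

Euler: p_{n+1} = p_n + h·f(x_n, p_n).
x=-0.200000, p=-0.560000: f=-2.902800 → p ← -0.560000 + 0.13·(-2.902800) = -0.937364
x=-0.070000, p=-0.937364: f=-3.517903 → p ← -0.937364 + 0.13·(-3.517903) = -1.394691
p(0.06) ≈ -1.3947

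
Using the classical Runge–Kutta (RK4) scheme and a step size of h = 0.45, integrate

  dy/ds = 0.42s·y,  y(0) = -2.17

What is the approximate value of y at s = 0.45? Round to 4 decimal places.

-2.2643

RK4: k1 = f(s_n, y_n); k2 = f(s_n + h/2, y_n + (h/2)·k1); k3 = f(s_n + h/2, y_n + (h/2)·k2); k4 = f(s_n + h, y_n + h·k3); y_{n+1} = y_n + (h/6)·(k1 + 2k2 + 2k3 + k4).
s=0.000000, y=-2.170000:
  k1 = f(0.000000, -2.170000) = 0.000000
  k2 = f(0.225000, -2.170000) = -0.205065
  k3 = f(0.225000, -2.216140) = -0.209425
  k4 = f(0.450000, -2.264241) = -0.427942
  y ← -2.170000 + (0.45/6)·(k1 + 2k2 + 2k3 + k4) = -2.264269
y(0.45) ≈ -2.2643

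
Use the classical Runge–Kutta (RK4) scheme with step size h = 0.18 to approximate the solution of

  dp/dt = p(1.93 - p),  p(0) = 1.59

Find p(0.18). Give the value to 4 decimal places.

1.6767

RK4: k1 = f(t_n, p_n); k2 = f(t_n + h/2, p_n + (h/2)·k1); k3 = f(t_n + h/2, p_n + (h/2)·k2); k4 = f(t_n + h, p_n + h·k3); p_{n+1} = p_n + (h/6)·(k1 + 2k2 + 2k3 + k4).
t=0.000000, p=1.590000:
  k1 = f(0.000000, 1.590000) = 0.540600
  k2 = f(0.090000, 1.638654) = 0.477415
  k3 = f(0.090000, 1.632967) = 0.485045
  k4 = f(0.180000, 1.677308) = 0.423842
  p ← 1.590000 + (0.18/6)·(k1 + 2k2 + 2k3 + k4) = 1.676681
p(0.18) ≈ 1.6767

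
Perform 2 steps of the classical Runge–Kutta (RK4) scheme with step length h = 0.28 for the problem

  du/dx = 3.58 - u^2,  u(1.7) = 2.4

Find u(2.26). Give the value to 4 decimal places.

1.9507

RK4: k1 = f(x_n, u_n); k2 = f(x_n + h/2, u_n + (h/2)·k1); k3 = f(x_n + h/2, u_n + (h/2)·k2); k4 = f(x_n + h, u_n + h·k3); u_{n+1} = u_n + (h/6)·(k1 + 2k2 + 2k3 + k4).
x=1.700000, u=2.400000:
  k1 = f(1.700000, 2.400000) = -2.180000
  k2 = f(1.840000, 2.094800) = -0.808187
  k3 = f(1.840000, 2.286854) = -1.649700
  k4 = f(1.980000, 1.938084) = -0.176169
  u ← 2.400000 + (0.28/6)·(k1 + 2k2 + 2k3 + k4) = 2.060643
x=1.980000, u=2.060643:
  k1 = f(1.980000, 2.060643) = -0.666248
  k2 = f(2.120000, 1.967368) = -0.290536
  k3 = f(2.120000, 2.019968) = -0.500269
  k4 = f(2.260000, 1.920567) = -0.108579
  u ← 2.060643 + (0.28/6)·(k1 + 2k2 + 2k3 + k4) = 1.950676
u(2.26) ≈ 1.9507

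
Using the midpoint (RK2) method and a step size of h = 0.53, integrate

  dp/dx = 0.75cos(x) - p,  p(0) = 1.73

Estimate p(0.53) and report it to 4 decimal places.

Midpoint: k1 = f(x_n, p_n); k2 = f(x_n + h/2, p_n + (h/2)·k1); p_{n+1} = p_n + h·k2.
x=0.000000, p=1.730000:
  k1 = f(0.000000, 1.730000) = -0.980000
  k2 = f(0.265000, 1.470300) = -0.746481
  p ← 1.730000 + 0.53·(-0.746481) = 1.334365
p(0.53) ≈ 1.3344

1.3344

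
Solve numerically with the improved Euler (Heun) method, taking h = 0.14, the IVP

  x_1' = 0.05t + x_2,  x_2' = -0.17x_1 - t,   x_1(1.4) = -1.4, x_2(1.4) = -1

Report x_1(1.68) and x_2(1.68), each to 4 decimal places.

Heun on (x_1,x_2): k1 = f(t_n, state_n); k2 = f(t_n + h, state_n + h·k1); state_{n+1} = state_n + (h/2)·(k1 + k2).
1.400000: (-1.400000, -1.000000)
  k1 = (-0.930000, -1.162000)
  predictor → (-1.530200, -1.162680)
  k2 = (-1.085680, -1.279866)
  → (-1.541098, -1.170931)
1.540000: (-1.541098, -1.170931)
  k1 = (-1.093931, -1.278013)
  predictor → (-1.694248, -1.349852)
  k2 = (-1.265852, -1.391978)
  → (-1.706282, -1.357830)
(x_1(1.68), x_2(1.68)) ≈ (-1.7063, -1.3578)

-1.7063, -1.3578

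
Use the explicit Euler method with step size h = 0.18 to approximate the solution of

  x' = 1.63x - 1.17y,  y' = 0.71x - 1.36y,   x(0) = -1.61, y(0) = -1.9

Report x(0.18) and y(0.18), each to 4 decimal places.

-1.6822, -1.6406

Euler on (x,y): x_{n+1} = x_n + h·x', y_{n+1} = y_n + h·y'.
0.000000: (-1.610000, -1.900000); f=(-0.401300, 1.440900) → (-1.682234, -1.640638)
(x(0.18), y(0.18)) ≈ (-1.6822, -1.6406)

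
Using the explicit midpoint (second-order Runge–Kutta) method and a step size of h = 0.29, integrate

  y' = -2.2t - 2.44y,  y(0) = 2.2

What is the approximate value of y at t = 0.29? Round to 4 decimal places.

Midpoint: k1 = f(t_n, y_n); k2 = f(t_n + h/2, y_n + (h/2)·k1); y_{n+1} = y_n + h·k2.
t=0.000000, y=2.200000:
  k1 = f(0.000000, 2.200000) = -5.368000
  k2 = f(0.145000, 1.421640) = -3.787802
  y ← 2.200000 + 0.29·(-3.787802) = 1.101538
y(0.29) ≈ 1.1015

1.1015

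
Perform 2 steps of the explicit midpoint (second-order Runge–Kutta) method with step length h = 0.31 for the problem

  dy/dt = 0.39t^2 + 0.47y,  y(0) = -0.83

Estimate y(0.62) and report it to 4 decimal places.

-1.0794

Midpoint: k1 = f(t_n, y_n); k2 = f(t_n + h/2, y_n + (h/2)·k1); y_{n+1} = y_n + h·k2.
t=0.000000, y=-0.830000:
  k1 = f(0.000000, -0.830000) = -0.390100
  k2 = f(0.155000, -0.890465) = -0.409149
  y ← -0.830000 + 0.31·(-0.409149) = -0.956836
t=0.310000, y=-0.956836:
  k1 = f(0.310000, -0.956836) = -0.412234
  k2 = f(0.465000, -1.020732) = -0.395417
  y ← -0.956836 + 0.31·(-0.395417) = -1.079415
y(0.62) ≈ -1.0794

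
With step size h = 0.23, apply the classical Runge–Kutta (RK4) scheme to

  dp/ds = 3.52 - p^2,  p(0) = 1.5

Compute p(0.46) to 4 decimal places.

RK4: k1 = f(s_n, p_n); k2 = f(s_n + h/2, p_n + (h/2)·k1); k3 = f(s_n + h/2, p_n + (h/2)·k2); k4 = f(s_n + h, p_n + h·k3); p_{n+1} = p_n + (h/6)·(k1 + 2k2 + 2k3 + k4).
s=0.000000, p=1.500000:
  k1 = f(0.000000, 1.500000) = 1.270000
  k2 = f(0.115000, 1.646050) = 0.810519
  k3 = f(0.115000, 1.593210) = 0.981683
  k4 = f(0.230000, 1.725787) = 0.541659
  p ← 1.500000 + (0.23/6)·(k1 + 2k2 + 2k3 + k4) = 1.706849
s=0.230000, p=1.706849:
  k1 = f(0.230000, 1.706849) = 0.606666
  k2 = f(0.345000, 1.776616) = 0.363637
  k3 = f(0.345000, 1.748667) = 0.462163
  k4 = f(0.460000, 1.813147) = 0.232500
  p ← 1.706849 + (0.23/6)·(k1 + 2k2 + 2k3 + k4) = 1.802328
p(0.46) ≈ 1.8023

1.8023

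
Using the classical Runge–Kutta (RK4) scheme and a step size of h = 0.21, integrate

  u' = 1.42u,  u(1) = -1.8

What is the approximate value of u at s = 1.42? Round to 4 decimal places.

-3.2679

RK4: k1 = f(s_n, u_n); k2 = f(s_n + h/2, u_n + (h/2)·k1); k3 = f(s_n + h/2, u_n + (h/2)·k2); k4 = f(s_n + h, u_n + h·k3); u_{n+1} = u_n + (h/6)·(k1 + 2k2 + 2k3 + k4).
s=1.000000, u=-1.800000:
  k1 = f(1.000000, -1.800000) = -2.556000
  k2 = f(1.105000, -2.068380) = -2.937100
  k3 = f(1.105000, -2.108395) = -2.993922
  k4 = f(1.210000, -2.428724) = -3.448787
  u ← -1.800000 + (0.21/6)·(k1 + 2k2 + 2k3 + k4) = -2.425339
s=1.210000, u=-2.425339:
  k1 = f(1.210000, -2.425339) = -3.443981
  k2 = f(1.315000, -2.786957) = -3.957479
  k3 = f(1.315000, -2.840874) = -4.034042
  k4 = f(1.420000, -3.272488) = -4.646933
  u ← -2.425339 + (0.21/6)·(k1 + 2k2 + 2k3 + k4) = -3.267927
u(1.42) ≈ -3.2679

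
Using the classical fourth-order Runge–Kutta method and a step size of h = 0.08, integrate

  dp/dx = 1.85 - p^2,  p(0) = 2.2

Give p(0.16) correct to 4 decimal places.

RK4: k1 = f(x_n, p_n); k2 = f(x_n + h/2, p_n + (h/2)·k1); k3 = f(x_n + h/2, p_n + (h/2)·k2); k4 = f(x_n + h, p_n + h·k3); p_{n+1} = p_n + (h/6)·(k1 + 2k2 + 2k3 + k4).
x=0.000000, p=2.200000:
  k1 = f(0.000000, 2.200000) = -2.990000
  k2 = f(0.040000, 2.080400) = -2.478064
  k3 = f(0.040000, 2.100877) = -2.563686
  k4 = f(0.080000, 1.994905) = -2.129646
  p ← 2.200000 + (0.08/6)·(k1 + 2k2 + 2k3 + k4) = 1.997291
x=0.080000, p=1.997291:
  k1 = f(0.080000, 1.997291) = -2.139173
  k2 = f(0.120000, 1.911724) = -1.804690
  k3 = f(0.120000, 1.925104) = -1.856024
  k4 = f(0.160000, 1.848809) = -1.568096
  p ← 1.997291 + (0.08/6)·(k1 + 2k2 + 2k3 + k4) = 1.850242
p(0.16) ≈ 1.8502

1.8502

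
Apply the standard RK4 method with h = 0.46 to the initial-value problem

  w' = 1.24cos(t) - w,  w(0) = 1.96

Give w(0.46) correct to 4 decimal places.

RK4: k1 = f(t_n, w_n); k2 = f(t_n + h/2, w_n + (h/2)·k1); k3 = f(t_n + h/2, w_n + (h/2)·k2); k4 = f(t_n + h, w_n + h·k3); w_{n+1} = w_n + (h/6)·(k1 + 2k2 + 2k3 + k4).
t=0.000000, w=1.960000:
  k1 = f(0.000000, 1.960000) = -0.720000
  k2 = f(0.230000, 1.794400) = -0.587054
  k3 = f(0.230000, 1.824978) = -0.617631
  k4 = f(0.460000, 1.675890) = -0.564784
  w ← 1.960000 + (0.46/6)·(k1 + 2k2 + 2k3 + k4) = 1.676781
w(0.46) ≈ 1.6768

1.6768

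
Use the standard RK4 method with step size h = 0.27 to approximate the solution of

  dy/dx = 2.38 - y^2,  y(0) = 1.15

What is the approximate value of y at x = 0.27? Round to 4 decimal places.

RK4: k1 = f(x_n, y_n); k2 = f(x_n + h/2, y_n + (h/2)·k1); k3 = f(x_n + h/2, y_n + (h/2)·k2); k4 = f(x_n + h, y_n + h·k3); y_{n+1} = y_n + (h/6)·(k1 + 2k2 + 2k3 + k4).
x=0.000000, y=1.150000:
  k1 = f(0.000000, 1.150000) = 1.057500
  k2 = f(0.135000, 1.292762) = 0.708765
  k3 = f(0.135000, 1.245683) = 0.828273
  k4 = f(0.270000, 1.373634) = 0.493130
  y ← 1.150000 + (0.27/6)·(k1 + 2k2 + 2k3 + k4) = 1.358112
y(0.27) ≈ 1.3581

1.3581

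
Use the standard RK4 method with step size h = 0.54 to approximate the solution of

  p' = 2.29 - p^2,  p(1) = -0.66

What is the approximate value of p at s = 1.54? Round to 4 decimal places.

0.5026

RK4: k1 = f(s_n, p_n); k2 = f(s_n + h/2, p_n + (h/2)·k1); k3 = f(s_n + h/2, p_n + (h/2)·k2); k4 = f(s_n + h, p_n + h·k3); p_{n+1} = p_n + (h/6)·(k1 + 2k2 + 2k3 + k4).
s=1.000000, p=-0.660000:
  k1 = f(1.000000, -0.660000) = 1.854400
  k2 = f(1.270000, -0.159312) = 2.264620
  k3 = f(1.270000, -0.048553) = 2.287643
  k4 = f(1.540000, 0.575327) = 1.958999
  p ← -0.660000 + (0.54/6)·(k1 + 2k2 + 2k3 + k4) = 0.502613
p(1.54) ≈ 0.5026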